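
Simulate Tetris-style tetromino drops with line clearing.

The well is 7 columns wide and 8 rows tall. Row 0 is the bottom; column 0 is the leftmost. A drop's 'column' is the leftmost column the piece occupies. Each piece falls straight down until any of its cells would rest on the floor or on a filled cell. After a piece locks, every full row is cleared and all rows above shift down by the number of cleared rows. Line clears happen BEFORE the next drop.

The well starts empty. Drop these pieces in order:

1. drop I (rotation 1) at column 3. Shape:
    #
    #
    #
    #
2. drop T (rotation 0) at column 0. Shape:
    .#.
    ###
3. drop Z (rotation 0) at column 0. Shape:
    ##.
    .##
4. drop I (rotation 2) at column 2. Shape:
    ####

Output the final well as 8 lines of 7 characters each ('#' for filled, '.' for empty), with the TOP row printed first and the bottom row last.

Answer: .......
.......
.......
..####.
##.#...
.###...
.#.#...
####...

Derivation:
Drop 1: I rot1 at col 3 lands with bottom-row=0; cleared 0 line(s) (total 0); column heights now [0 0 0 4 0 0 0], max=4
Drop 2: T rot0 at col 0 lands with bottom-row=0; cleared 0 line(s) (total 0); column heights now [1 2 1 4 0 0 0], max=4
Drop 3: Z rot0 at col 0 lands with bottom-row=2; cleared 0 line(s) (total 0); column heights now [4 4 3 4 0 0 0], max=4
Drop 4: I rot2 at col 2 lands with bottom-row=4; cleared 0 line(s) (total 0); column heights now [4 4 5 5 5 5 0], max=5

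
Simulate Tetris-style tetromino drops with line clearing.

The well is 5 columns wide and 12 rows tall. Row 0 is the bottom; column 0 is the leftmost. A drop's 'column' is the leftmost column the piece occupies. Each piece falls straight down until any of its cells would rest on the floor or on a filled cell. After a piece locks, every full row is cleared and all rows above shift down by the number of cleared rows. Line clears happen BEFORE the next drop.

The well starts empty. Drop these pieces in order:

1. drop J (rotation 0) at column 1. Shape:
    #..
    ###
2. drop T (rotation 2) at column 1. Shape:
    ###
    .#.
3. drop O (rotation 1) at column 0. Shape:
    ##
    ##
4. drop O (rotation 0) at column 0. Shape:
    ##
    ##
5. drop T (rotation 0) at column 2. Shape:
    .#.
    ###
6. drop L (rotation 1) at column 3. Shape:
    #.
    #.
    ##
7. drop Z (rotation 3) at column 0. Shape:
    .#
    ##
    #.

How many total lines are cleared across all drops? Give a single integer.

Drop 1: J rot0 at col 1 lands with bottom-row=0; cleared 0 line(s) (total 0); column heights now [0 2 1 1 0], max=2
Drop 2: T rot2 at col 1 lands with bottom-row=1; cleared 0 line(s) (total 0); column heights now [0 3 3 3 0], max=3
Drop 3: O rot1 at col 0 lands with bottom-row=3; cleared 0 line(s) (total 0); column heights now [5 5 3 3 0], max=5
Drop 4: O rot0 at col 0 lands with bottom-row=5; cleared 0 line(s) (total 0); column heights now [7 7 3 3 0], max=7
Drop 5: T rot0 at col 2 lands with bottom-row=3; cleared 1 line(s) (total 1); column heights now [6 6 3 4 0], max=6
Drop 6: L rot1 at col 3 lands with bottom-row=4; cleared 0 line(s) (total 1); column heights now [6 6 3 7 5], max=7
Drop 7: Z rot3 at col 0 lands with bottom-row=6; cleared 0 line(s) (total 1); column heights now [8 9 3 7 5], max=9

Answer: 1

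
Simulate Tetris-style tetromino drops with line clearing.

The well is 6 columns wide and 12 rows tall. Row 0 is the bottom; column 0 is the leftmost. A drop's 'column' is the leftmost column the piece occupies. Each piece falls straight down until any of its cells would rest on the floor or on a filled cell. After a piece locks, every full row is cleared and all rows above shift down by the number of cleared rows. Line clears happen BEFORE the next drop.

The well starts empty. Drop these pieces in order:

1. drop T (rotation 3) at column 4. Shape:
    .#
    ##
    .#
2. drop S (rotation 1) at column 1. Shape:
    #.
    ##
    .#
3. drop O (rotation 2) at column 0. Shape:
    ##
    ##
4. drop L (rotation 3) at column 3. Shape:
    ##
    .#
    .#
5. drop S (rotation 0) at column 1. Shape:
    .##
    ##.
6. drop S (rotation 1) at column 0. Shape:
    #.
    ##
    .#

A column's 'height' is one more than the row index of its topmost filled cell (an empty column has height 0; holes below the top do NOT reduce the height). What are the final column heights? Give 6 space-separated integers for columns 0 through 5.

Drop 1: T rot3 at col 4 lands with bottom-row=0; cleared 0 line(s) (total 0); column heights now [0 0 0 0 2 3], max=3
Drop 2: S rot1 at col 1 lands with bottom-row=0; cleared 0 line(s) (total 0); column heights now [0 3 2 0 2 3], max=3
Drop 3: O rot2 at col 0 lands with bottom-row=3; cleared 0 line(s) (total 0); column heights now [5 5 2 0 2 3], max=5
Drop 4: L rot3 at col 3 lands with bottom-row=2; cleared 0 line(s) (total 0); column heights now [5 5 2 5 5 3], max=5
Drop 5: S rot0 at col 1 lands with bottom-row=5; cleared 0 line(s) (total 0); column heights now [5 6 7 7 5 3], max=7
Drop 6: S rot1 at col 0 lands with bottom-row=6; cleared 0 line(s) (total 0); column heights now [9 8 7 7 5 3], max=9

Answer: 9 8 7 7 5 3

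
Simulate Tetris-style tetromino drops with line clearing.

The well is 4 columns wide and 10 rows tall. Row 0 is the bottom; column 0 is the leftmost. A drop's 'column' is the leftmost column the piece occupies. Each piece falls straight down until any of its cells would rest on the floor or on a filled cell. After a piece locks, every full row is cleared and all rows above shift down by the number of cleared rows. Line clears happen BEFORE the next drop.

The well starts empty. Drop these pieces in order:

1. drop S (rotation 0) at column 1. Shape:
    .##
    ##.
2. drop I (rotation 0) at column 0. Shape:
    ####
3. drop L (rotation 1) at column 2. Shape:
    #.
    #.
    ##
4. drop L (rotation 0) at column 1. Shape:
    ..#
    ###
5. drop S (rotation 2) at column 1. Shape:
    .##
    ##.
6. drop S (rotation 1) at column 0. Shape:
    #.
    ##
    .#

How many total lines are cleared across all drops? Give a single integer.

Drop 1: S rot0 at col 1 lands with bottom-row=0; cleared 0 line(s) (total 0); column heights now [0 1 2 2], max=2
Drop 2: I rot0 at col 0 lands with bottom-row=2; cleared 1 line(s) (total 1); column heights now [0 1 2 2], max=2
Drop 3: L rot1 at col 2 lands with bottom-row=2; cleared 0 line(s) (total 1); column heights now [0 1 5 3], max=5
Drop 4: L rot0 at col 1 lands with bottom-row=5; cleared 0 line(s) (total 1); column heights now [0 6 6 7], max=7
Drop 5: S rot2 at col 1 lands with bottom-row=6; cleared 0 line(s) (total 1); column heights now [0 7 8 8], max=8
Drop 6: S rot1 at col 0 lands with bottom-row=7; cleared 0 line(s) (total 1); column heights now [10 9 8 8], max=10

Answer: 1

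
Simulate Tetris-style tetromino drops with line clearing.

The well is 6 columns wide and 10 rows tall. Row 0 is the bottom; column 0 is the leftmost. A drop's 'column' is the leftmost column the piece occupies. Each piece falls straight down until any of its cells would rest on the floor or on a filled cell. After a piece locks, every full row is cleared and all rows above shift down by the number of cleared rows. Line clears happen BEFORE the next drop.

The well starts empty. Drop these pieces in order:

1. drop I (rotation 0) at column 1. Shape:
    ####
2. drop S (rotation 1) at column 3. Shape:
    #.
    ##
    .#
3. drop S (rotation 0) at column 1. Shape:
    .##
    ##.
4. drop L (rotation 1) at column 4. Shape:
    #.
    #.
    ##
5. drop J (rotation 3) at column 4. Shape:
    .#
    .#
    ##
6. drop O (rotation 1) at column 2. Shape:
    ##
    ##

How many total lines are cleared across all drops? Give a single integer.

Drop 1: I rot0 at col 1 lands with bottom-row=0; cleared 0 line(s) (total 0); column heights now [0 1 1 1 1 0], max=1
Drop 2: S rot1 at col 3 lands with bottom-row=1; cleared 0 line(s) (total 0); column heights now [0 1 1 4 3 0], max=4
Drop 3: S rot0 at col 1 lands with bottom-row=3; cleared 0 line(s) (total 0); column heights now [0 4 5 5 3 0], max=5
Drop 4: L rot1 at col 4 lands with bottom-row=3; cleared 0 line(s) (total 0); column heights now [0 4 5 5 6 4], max=6
Drop 5: J rot3 at col 4 lands with bottom-row=6; cleared 0 line(s) (total 0); column heights now [0 4 5 5 7 9], max=9
Drop 6: O rot1 at col 2 lands with bottom-row=5; cleared 0 line(s) (total 0); column heights now [0 4 7 7 7 9], max=9

Answer: 0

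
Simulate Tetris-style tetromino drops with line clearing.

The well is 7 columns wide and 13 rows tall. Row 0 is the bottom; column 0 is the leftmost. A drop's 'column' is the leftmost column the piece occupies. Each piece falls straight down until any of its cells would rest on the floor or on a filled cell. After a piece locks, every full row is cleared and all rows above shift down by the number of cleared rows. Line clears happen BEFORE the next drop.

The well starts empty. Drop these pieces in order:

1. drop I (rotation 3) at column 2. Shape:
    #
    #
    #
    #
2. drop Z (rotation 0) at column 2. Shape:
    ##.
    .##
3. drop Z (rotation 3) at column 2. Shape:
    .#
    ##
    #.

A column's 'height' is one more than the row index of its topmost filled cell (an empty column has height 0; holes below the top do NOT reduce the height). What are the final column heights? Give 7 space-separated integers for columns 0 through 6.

Answer: 0 0 7 8 4 0 0

Derivation:
Drop 1: I rot3 at col 2 lands with bottom-row=0; cleared 0 line(s) (total 0); column heights now [0 0 4 0 0 0 0], max=4
Drop 2: Z rot0 at col 2 lands with bottom-row=3; cleared 0 line(s) (total 0); column heights now [0 0 5 5 4 0 0], max=5
Drop 3: Z rot3 at col 2 lands with bottom-row=5; cleared 0 line(s) (total 0); column heights now [0 0 7 8 4 0 0], max=8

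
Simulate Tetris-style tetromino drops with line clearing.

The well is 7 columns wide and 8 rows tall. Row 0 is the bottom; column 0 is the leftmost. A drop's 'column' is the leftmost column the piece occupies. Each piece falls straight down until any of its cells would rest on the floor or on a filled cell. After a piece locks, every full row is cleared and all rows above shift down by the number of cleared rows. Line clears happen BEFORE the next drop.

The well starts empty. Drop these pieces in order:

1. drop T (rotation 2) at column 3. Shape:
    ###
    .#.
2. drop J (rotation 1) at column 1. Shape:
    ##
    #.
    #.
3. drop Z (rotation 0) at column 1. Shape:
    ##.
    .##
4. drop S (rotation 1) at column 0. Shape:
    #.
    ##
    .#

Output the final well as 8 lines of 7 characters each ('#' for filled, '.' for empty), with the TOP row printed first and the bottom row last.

Answer: #......
##.....
.#.....
.##....
..##...
.##....
.#.###.
.#..#..

Derivation:
Drop 1: T rot2 at col 3 lands with bottom-row=0; cleared 0 line(s) (total 0); column heights now [0 0 0 2 2 2 0], max=2
Drop 2: J rot1 at col 1 lands with bottom-row=0; cleared 0 line(s) (total 0); column heights now [0 3 3 2 2 2 0], max=3
Drop 3: Z rot0 at col 1 lands with bottom-row=3; cleared 0 line(s) (total 0); column heights now [0 5 5 4 2 2 0], max=5
Drop 4: S rot1 at col 0 lands with bottom-row=5; cleared 0 line(s) (total 0); column heights now [8 7 5 4 2 2 0], max=8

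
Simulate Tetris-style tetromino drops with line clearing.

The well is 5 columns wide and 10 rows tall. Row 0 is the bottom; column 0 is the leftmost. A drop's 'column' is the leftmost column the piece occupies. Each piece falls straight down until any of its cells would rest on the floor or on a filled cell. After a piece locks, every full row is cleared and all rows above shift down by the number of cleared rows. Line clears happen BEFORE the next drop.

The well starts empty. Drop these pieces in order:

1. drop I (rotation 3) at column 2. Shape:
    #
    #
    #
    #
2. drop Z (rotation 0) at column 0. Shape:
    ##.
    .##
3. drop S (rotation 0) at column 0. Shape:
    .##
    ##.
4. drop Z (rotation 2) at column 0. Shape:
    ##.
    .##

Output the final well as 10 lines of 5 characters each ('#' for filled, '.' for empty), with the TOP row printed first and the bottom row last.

Drop 1: I rot3 at col 2 lands with bottom-row=0; cleared 0 line(s) (total 0); column heights now [0 0 4 0 0], max=4
Drop 2: Z rot0 at col 0 lands with bottom-row=4; cleared 0 line(s) (total 0); column heights now [6 6 5 0 0], max=6
Drop 3: S rot0 at col 0 lands with bottom-row=6; cleared 0 line(s) (total 0); column heights now [7 8 8 0 0], max=8
Drop 4: Z rot2 at col 0 lands with bottom-row=8; cleared 0 line(s) (total 0); column heights now [10 10 9 0 0], max=10

Answer: ##...
.##..
.##..
##...
##...
.##..
..#..
..#..
..#..
..#..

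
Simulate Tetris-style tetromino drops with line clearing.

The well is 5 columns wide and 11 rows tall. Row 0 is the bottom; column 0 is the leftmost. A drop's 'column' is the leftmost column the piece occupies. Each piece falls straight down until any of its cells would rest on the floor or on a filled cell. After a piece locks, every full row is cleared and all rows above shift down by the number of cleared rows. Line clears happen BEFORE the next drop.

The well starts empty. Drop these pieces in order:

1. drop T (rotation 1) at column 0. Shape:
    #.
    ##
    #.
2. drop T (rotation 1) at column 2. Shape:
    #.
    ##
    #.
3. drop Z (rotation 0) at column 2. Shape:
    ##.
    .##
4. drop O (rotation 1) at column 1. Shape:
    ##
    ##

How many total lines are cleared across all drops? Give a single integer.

Answer: 0

Derivation:
Drop 1: T rot1 at col 0 lands with bottom-row=0; cleared 0 line(s) (total 0); column heights now [3 2 0 0 0], max=3
Drop 2: T rot1 at col 2 lands with bottom-row=0; cleared 0 line(s) (total 0); column heights now [3 2 3 2 0], max=3
Drop 3: Z rot0 at col 2 lands with bottom-row=2; cleared 0 line(s) (total 0); column heights now [3 2 4 4 3], max=4
Drop 4: O rot1 at col 1 lands with bottom-row=4; cleared 0 line(s) (total 0); column heights now [3 6 6 4 3], max=6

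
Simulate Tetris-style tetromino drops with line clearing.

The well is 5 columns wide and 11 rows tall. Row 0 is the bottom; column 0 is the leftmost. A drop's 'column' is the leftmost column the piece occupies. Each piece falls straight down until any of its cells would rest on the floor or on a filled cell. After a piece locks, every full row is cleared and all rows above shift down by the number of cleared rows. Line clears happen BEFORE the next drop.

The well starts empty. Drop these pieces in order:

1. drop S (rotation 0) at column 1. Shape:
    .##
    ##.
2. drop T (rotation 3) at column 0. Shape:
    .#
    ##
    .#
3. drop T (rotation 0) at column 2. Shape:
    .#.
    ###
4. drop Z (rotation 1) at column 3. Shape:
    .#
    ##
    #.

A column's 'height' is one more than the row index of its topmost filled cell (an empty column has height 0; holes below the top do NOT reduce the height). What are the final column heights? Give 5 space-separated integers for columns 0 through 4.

Answer: 0 3 2 5 6

Derivation:
Drop 1: S rot0 at col 1 lands with bottom-row=0; cleared 0 line(s) (total 0); column heights now [0 1 2 2 0], max=2
Drop 2: T rot3 at col 0 lands with bottom-row=1; cleared 0 line(s) (total 0); column heights now [3 4 2 2 0], max=4
Drop 3: T rot0 at col 2 lands with bottom-row=2; cleared 1 line(s) (total 1); column heights now [0 3 2 3 0], max=3
Drop 4: Z rot1 at col 3 lands with bottom-row=3; cleared 0 line(s) (total 1); column heights now [0 3 2 5 6], max=6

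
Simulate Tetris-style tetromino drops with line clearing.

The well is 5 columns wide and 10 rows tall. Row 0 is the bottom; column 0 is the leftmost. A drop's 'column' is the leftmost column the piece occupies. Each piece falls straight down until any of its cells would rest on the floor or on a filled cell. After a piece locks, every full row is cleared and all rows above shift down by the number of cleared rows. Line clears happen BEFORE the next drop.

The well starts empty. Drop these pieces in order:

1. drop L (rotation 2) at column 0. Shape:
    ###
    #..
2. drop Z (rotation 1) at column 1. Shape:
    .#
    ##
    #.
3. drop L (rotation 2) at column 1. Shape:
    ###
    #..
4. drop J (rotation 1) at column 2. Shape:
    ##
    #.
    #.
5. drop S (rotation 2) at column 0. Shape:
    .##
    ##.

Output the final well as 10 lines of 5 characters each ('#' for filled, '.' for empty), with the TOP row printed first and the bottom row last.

Drop 1: L rot2 at col 0 lands with bottom-row=0; cleared 0 line(s) (total 0); column heights now [2 2 2 0 0], max=2
Drop 2: Z rot1 at col 1 lands with bottom-row=2; cleared 0 line(s) (total 0); column heights now [2 4 5 0 0], max=5
Drop 3: L rot2 at col 1 lands with bottom-row=4; cleared 0 line(s) (total 0); column heights now [2 6 6 6 0], max=6
Drop 4: J rot1 at col 2 lands with bottom-row=6; cleared 0 line(s) (total 0); column heights now [2 6 9 9 0], max=9
Drop 5: S rot2 at col 0 lands with bottom-row=8; cleared 0 line(s) (total 0); column heights now [9 10 10 9 0], max=10

Answer: .##..
####.
..#..
..#..
.###.
.##..
.##..
.#...
###..
#....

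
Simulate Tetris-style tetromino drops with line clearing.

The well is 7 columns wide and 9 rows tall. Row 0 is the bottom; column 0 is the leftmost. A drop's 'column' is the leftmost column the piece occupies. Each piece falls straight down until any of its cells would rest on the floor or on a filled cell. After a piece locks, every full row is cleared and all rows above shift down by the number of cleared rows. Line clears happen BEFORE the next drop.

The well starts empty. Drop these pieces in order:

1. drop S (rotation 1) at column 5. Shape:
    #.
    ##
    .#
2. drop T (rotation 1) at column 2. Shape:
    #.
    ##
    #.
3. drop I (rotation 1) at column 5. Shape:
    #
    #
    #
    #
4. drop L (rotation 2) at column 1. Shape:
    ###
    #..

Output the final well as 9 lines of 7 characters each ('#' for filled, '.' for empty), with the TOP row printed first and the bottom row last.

Drop 1: S rot1 at col 5 lands with bottom-row=0; cleared 0 line(s) (total 0); column heights now [0 0 0 0 0 3 2], max=3
Drop 2: T rot1 at col 2 lands with bottom-row=0; cleared 0 line(s) (total 0); column heights now [0 0 3 2 0 3 2], max=3
Drop 3: I rot1 at col 5 lands with bottom-row=3; cleared 0 line(s) (total 0); column heights now [0 0 3 2 0 7 2], max=7
Drop 4: L rot2 at col 1 lands with bottom-row=2; cleared 0 line(s) (total 0); column heights now [0 4 4 4 0 7 2], max=7

Answer: .......
.......
.....#.
.....#.
.....#.
.###.#.
.##..#.
..##.##
..#...#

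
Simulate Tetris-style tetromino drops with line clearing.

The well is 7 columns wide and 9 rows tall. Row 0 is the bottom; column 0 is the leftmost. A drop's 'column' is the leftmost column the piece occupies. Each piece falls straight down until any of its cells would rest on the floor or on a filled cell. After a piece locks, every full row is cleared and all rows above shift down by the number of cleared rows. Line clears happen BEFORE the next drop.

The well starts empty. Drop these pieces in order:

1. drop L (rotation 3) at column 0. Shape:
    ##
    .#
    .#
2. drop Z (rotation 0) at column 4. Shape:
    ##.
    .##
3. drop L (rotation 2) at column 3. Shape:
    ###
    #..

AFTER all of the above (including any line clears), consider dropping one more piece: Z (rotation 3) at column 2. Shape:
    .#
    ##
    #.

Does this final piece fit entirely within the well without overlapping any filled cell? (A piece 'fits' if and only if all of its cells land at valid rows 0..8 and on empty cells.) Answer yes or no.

Answer: yes

Derivation:
Drop 1: L rot3 at col 0 lands with bottom-row=0; cleared 0 line(s) (total 0); column heights now [3 3 0 0 0 0 0], max=3
Drop 2: Z rot0 at col 4 lands with bottom-row=0; cleared 0 line(s) (total 0); column heights now [3 3 0 0 2 2 1], max=3
Drop 3: L rot2 at col 3 lands with bottom-row=1; cleared 0 line(s) (total 0); column heights now [3 3 0 3 3 3 1], max=3
Test piece Z rot3 at col 2 (width 2): heights before test = [3 3 0 3 3 3 1]; fits = True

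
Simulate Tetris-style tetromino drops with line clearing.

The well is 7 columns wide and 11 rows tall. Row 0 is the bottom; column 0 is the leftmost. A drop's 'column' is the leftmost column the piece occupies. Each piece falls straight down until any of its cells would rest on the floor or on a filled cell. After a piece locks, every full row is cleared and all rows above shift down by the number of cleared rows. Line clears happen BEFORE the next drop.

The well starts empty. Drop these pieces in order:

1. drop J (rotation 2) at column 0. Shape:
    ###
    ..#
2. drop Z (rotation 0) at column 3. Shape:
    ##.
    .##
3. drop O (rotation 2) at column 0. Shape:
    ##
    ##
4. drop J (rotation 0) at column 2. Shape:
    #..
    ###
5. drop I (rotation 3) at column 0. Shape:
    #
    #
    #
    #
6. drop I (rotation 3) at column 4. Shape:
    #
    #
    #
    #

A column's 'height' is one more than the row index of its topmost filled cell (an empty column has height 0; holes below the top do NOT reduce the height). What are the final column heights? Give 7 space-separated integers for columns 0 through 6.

Answer: 8 4 4 3 7 1 0

Derivation:
Drop 1: J rot2 at col 0 lands with bottom-row=0; cleared 0 line(s) (total 0); column heights now [2 2 2 0 0 0 0], max=2
Drop 2: Z rot0 at col 3 lands with bottom-row=0; cleared 0 line(s) (total 0); column heights now [2 2 2 2 2 1 0], max=2
Drop 3: O rot2 at col 0 lands with bottom-row=2; cleared 0 line(s) (total 0); column heights now [4 4 2 2 2 1 0], max=4
Drop 4: J rot0 at col 2 lands with bottom-row=2; cleared 0 line(s) (total 0); column heights now [4 4 4 3 3 1 0], max=4
Drop 5: I rot3 at col 0 lands with bottom-row=4; cleared 0 line(s) (total 0); column heights now [8 4 4 3 3 1 0], max=8
Drop 6: I rot3 at col 4 lands with bottom-row=3; cleared 0 line(s) (total 0); column heights now [8 4 4 3 7 1 0], max=8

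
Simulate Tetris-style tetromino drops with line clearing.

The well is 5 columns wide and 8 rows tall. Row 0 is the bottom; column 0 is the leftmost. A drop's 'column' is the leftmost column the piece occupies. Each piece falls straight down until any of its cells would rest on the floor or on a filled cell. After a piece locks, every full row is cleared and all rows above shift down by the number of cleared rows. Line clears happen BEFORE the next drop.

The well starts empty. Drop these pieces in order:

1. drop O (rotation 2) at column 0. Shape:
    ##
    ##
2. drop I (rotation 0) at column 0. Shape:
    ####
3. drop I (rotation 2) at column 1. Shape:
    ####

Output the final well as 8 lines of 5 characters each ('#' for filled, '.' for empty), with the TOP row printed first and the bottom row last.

Drop 1: O rot2 at col 0 lands with bottom-row=0; cleared 0 line(s) (total 0); column heights now [2 2 0 0 0], max=2
Drop 2: I rot0 at col 0 lands with bottom-row=2; cleared 0 line(s) (total 0); column heights now [3 3 3 3 0], max=3
Drop 3: I rot2 at col 1 lands with bottom-row=3; cleared 0 line(s) (total 0); column heights now [3 4 4 4 4], max=4

Answer: .....
.....
.....
.....
.####
####.
##...
##...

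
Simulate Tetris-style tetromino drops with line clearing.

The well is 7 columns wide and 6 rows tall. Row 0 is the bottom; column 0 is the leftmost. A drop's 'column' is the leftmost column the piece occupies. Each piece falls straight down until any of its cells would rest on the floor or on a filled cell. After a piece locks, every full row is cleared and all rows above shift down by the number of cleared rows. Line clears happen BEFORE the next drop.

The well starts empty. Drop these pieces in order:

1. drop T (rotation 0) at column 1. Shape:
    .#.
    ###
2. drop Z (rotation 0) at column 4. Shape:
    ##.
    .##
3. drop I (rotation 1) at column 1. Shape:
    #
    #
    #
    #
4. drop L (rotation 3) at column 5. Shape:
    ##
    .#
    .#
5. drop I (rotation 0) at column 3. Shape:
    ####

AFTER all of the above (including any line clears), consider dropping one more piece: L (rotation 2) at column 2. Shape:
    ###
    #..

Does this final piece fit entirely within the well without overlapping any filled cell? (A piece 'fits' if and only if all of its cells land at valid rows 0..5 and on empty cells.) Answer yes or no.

Answer: yes

Derivation:
Drop 1: T rot0 at col 1 lands with bottom-row=0; cleared 0 line(s) (total 0); column heights now [0 1 2 1 0 0 0], max=2
Drop 2: Z rot0 at col 4 lands with bottom-row=0; cleared 0 line(s) (total 0); column heights now [0 1 2 1 2 2 1], max=2
Drop 3: I rot1 at col 1 lands with bottom-row=1; cleared 0 line(s) (total 0); column heights now [0 5 2 1 2 2 1], max=5
Drop 4: L rot3 at col 5 lands with bottom-row=1; cleared 0 line(s) (total 0); column heights now [0 5 2 1 2 4 4], max=5
Drop 5: I rot0 at col 3 lands with bottom-row=4; cleared 0 line(s) (total 0); column heights now [0 5 2 5 5 5 5], max=5
Test piece L rot2 at col 2 (width 3): heights before test = [0 5 2 5 5 5 5]; fits = True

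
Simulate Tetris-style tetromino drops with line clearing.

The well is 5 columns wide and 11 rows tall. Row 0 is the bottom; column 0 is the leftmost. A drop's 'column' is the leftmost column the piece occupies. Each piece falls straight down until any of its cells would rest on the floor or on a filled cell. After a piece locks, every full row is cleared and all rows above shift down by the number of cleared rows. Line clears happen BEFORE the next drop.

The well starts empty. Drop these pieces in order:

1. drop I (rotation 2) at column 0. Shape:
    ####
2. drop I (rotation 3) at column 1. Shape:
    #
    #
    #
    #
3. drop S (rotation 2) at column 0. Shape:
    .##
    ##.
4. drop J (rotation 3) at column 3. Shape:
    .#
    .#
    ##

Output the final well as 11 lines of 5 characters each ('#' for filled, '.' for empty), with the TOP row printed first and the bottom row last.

Drop 1: I rot2 at col 0 lands with bottom-row=0; cleared 0 line(s) (total 0); column heights now [1 1 1 1 0], max=1
Drop 2: I rot3 at col 1 lands with bottom-row=1; cleared 0 line(s) (total 0); column heights now [1 5 1 1 0], max=5
Drop 3: S rot2 at col 0 lands with bottom-row=5; cleared 0 line(s) (total 0); column heights now [6 7 7 1 0], max=7
Drop 4: J rot3 at col 3 lands with bottom-row=1; cleared 0 line(s) (total 0); column heights now [6 7 7 2 4], max=7

Answer: .....
.....
.....
.....
.##..
##...
.#...
.#..#
.#..#
.#.##
####.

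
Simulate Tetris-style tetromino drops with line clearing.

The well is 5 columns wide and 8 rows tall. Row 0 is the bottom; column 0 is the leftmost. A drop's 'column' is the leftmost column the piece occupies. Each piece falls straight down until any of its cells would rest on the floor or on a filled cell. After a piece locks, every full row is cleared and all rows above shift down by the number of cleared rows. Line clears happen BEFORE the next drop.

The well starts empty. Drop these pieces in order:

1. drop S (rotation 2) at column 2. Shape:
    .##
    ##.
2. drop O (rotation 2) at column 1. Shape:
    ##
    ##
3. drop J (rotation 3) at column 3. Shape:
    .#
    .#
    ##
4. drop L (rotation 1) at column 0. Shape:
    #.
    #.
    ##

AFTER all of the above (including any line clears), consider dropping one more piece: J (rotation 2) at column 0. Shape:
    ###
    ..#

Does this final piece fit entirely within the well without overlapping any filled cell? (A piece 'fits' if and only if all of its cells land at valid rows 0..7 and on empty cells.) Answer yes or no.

Answer: yes

Derivation:
Drop 1: S rot2 at col 2 lands with bottom-row=0; cleared 0 line(s) (total 0); column heights now [0 0 1 2 2], max=2
Drop 2: O rot2 at col 1 lands with bottom-row=1; cleared 0 line(s) (total 0); column heights now [0 3 3 2 2], max=3
Drop 3: J rot3 at col 3 lands with bottom-row=2; cleared 0 line(s) (total 0); column heights now [0 3 3 3 5], max=5
Drop 4: L rot1 at col 0 lands with bottom-row=3; cleared 0 line(s) (total 0); column heights now [6 4 3 3 5], max=6
Test piece J rot2 at col 0 (width 3): heights before test = [6 4 3 3 5]; fits = True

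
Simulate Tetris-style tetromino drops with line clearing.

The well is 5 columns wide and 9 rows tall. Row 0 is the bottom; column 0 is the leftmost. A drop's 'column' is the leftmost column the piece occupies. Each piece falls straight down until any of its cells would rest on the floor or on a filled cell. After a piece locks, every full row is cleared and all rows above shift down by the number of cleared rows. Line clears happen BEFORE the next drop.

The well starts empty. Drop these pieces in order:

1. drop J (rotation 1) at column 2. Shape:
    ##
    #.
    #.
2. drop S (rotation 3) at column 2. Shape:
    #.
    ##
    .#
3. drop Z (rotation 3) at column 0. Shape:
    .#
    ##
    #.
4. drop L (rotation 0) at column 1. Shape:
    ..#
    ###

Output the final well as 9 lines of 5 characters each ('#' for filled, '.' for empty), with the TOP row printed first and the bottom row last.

Drop 1: J rot1 at col 2 lands with bottom-row=0; cleared 0 line(s) (total 0); column heights now [0 0 3 3 0], max=3
Drop 2: S rot3 at col 2 lands with bottom-row=3; cleared 0 line(s) (total 0); column heights now [0 0 6 5 0], max=6
Drop 3: Z rot3 at col 0 lands with bottom-row=0; cleared 0 line(s) (total 0); column heights now [2 3 6 5 0], max=6
Drop 4: L rot0 at col 1 lands with bottom-row=6; cleared 0 line(s) (total 0); column heights now [2 7 7 8 0], max=8

Answer: .....
...#.
.###.
..#..
..##.
...#.
.###.
###..
#.#..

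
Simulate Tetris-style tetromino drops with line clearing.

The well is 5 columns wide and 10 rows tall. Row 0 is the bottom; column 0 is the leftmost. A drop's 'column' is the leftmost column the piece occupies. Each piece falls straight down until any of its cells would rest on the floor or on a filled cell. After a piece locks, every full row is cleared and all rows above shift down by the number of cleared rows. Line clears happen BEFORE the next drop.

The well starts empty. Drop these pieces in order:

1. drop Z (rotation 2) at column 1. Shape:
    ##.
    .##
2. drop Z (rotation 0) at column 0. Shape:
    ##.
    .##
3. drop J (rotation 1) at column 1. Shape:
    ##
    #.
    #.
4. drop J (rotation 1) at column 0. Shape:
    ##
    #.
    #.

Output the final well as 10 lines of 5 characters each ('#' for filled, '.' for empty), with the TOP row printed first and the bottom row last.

Answer: .....
.....
##...
###..
##...
.#...
##...
.##..
.##..
..##.

Derivation:
Drop 1: Z rot2 at col 1 lands with bottom-row=0; cleared 0 line(s) (total 0); column heights now [0 2 2 1 0], max=2
Drop 2: Z rot0 at col 0 lands with bottom-row=2; cleared 0 line(s) (total 0); column heights now [4 4 3 1 0], max=4
Drop 3: J rot1 at col 1 lands with bottom-row=4; cleared 0 line(s) (total 0); column heights now [4 7 7 1 0], max=7
Drop 4: J rot1 at col 0 lands with bottom-row=5; cleared 0 line(s) (total 0); column heights now [8 8 7 1 0], max=8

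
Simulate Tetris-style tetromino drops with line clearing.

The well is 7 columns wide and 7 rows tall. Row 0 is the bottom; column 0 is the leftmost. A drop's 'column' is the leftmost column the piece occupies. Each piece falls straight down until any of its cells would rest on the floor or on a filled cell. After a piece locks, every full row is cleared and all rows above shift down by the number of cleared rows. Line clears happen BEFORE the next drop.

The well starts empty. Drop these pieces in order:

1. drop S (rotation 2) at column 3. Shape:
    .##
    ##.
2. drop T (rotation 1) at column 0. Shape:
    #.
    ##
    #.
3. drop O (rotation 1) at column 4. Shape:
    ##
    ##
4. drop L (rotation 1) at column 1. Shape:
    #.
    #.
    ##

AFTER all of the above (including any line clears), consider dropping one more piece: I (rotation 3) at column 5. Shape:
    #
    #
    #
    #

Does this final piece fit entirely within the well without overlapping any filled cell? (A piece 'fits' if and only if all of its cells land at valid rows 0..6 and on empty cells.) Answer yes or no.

Answer: no

Derivation:
Drop 1: S rot2 at col 3 lands with bottom-row=0; cleared 0 line(s) (total 0); column heights now [0 0 0 1 2 2 0], max=2
Drop 2: T rot1 at col 0 lands with bottom-row=0; cleared 0 line(s) (total 0); column heights now [3 2 0 1 2 2 0], max=3
Drop 3: O rot1 at col 4 lands with bottom-row=2; cleared 0 line(s) (total 0); column heights now [3 2 0 1 4 4 0], max=4
Drop 4: L rot1 at col 1 lands with bottom-row=2; cleared 0 line(s) (total 0); column heights now [3 5 3 1 4 4 0], max=5
Test piece I rot3 at col 5 (width 1): heights before test = [3 5 3 1 4 4 0]; fits = False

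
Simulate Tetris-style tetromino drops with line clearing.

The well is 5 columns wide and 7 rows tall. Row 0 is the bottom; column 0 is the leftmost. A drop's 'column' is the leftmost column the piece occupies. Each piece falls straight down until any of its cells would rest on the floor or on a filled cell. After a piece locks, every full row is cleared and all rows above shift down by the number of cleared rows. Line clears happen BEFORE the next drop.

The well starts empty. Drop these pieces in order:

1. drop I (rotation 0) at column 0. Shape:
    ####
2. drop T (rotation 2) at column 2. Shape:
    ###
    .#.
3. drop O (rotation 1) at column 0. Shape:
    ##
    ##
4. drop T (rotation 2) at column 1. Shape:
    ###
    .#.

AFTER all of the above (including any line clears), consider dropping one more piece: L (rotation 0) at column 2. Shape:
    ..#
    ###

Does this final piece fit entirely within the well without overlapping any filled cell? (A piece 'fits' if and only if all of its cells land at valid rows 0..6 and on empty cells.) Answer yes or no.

Drop 1: I rot0 at col 0 lands with bottom-row=0; cleared 0 line(s) (total 0); column heights now [1 1 1 1 0], max=1
Drop 2: T rot2 at col 2 lands with bottom-row=1; cleared 0 line(s) (total 0); column heights now [1 1 3 3 3], max=3
Drop 3: O rot1 at col 0 lands with bottom-row=1; cleared 1 line(s) (total 1); column heights now [2 2 1 2 0], max=2
Drop 4: T rot2 at col 1 lands with bottom-row=1; cleared 0 line(s) (total 1); column heights now [2 3 3 3 0], max=3
Test piece L rot0 at col 2 (width 3): heights before test = [2 3 3 3 0]; fits = True

Answer: yes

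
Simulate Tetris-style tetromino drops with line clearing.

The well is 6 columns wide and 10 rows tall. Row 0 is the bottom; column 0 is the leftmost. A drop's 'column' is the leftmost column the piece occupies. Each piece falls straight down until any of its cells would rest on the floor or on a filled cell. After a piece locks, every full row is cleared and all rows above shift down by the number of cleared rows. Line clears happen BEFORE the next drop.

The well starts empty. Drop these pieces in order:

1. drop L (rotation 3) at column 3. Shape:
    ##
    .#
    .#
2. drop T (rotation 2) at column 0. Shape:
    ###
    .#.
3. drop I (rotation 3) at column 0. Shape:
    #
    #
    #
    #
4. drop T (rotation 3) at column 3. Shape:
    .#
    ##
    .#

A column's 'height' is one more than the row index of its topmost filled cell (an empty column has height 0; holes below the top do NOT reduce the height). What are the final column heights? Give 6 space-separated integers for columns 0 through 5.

Answer: 6 2 2 5 6 0

Derivation:
Drop 1: L rot3 at col 3 lands with bottom-row=0; cleared 0 line(s) (total 0); column heights now [0 0 0 3 3 0], max=3
Drop 2: T rot2 at col 0 lands with bottom-row=0; cleared 0 line(s) (total 0); column heights now [2 2 2 3 3 0], max=3
Drop 3: I rot3 at col 0 lands with bottom-row=2; cleared 0 line(s) (total 0); column heights now [6 2 2 3 3 0], max=6
Drop 4: T rot3 at col 3 lands with bottom-row=3; cleared 0 line(s) (total 0); column heights now [6 2 2 5 6 0], max=6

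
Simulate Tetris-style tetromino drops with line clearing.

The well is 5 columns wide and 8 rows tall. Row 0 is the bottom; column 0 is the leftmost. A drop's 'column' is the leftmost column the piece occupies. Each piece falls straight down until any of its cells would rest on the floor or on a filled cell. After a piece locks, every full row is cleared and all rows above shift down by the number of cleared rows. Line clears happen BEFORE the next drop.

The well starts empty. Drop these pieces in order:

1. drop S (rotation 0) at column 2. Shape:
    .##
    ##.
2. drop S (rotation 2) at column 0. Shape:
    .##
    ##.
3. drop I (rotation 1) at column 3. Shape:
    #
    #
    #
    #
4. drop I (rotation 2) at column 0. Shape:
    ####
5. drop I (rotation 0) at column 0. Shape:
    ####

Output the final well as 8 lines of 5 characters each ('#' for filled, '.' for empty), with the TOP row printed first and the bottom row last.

Drop 1: S rot0 at col 2 lands with bottom-row=0; cleared 0 line(s) (total 0); column heights now [0 0 1 2 2], max=2
Drop 2: S rot2 at col 0 lands with bottom-row=0; cleared 0 line(s) (total 0); column heights now [1 2 2 2 2], max=2
Drop 3: I rot1 at col 3 lands with bottom-row=2; cleared 0 line(s) (total 0); column heights now [1 2 2 6 2], max=6
Drop 4: I rot2 at col 0 lands with bottom-row=6; cleared 0 line(s) (total 0); column heights now [7 7 7 7 2], max=7
Drop 5: I rot0 at col 0 lands with bottom-row=7; cleared 0 line(s) (total 0); column heights now [8 8 8 8 2], max=8

Answer: ####.
####.
...#.
...#.
...#.
...#.
.####
####.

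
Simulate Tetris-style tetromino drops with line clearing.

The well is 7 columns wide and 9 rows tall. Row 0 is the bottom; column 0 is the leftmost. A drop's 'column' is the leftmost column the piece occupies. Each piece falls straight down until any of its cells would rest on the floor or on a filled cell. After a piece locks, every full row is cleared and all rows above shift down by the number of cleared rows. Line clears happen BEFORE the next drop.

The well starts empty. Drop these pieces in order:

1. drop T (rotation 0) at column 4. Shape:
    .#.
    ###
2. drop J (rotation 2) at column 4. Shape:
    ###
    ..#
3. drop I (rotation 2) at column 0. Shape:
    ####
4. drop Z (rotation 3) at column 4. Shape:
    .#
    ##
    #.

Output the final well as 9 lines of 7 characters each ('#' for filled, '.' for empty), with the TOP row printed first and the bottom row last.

Drop 1: T rot0 at col 4 lands with bottom-row=0; cleared 0 line(s) (total 0); column heights now [0 0 0 0 1 2 1], max=2
Drop 2: J rot2 at col 4 lands with bottom-row=1; cleared 0 line(s) (total 0); column heights now [0 0 0 0 3 3 3], max=3
Drop 3: I rot2 at col 0 lands with bottom-row=0; cleared 1 line(s) (total 1); column heights now [0 0 0 0 2 2 2], max=2
Drop 4: Z rot3 at col 4 lands with bottom-row=2; cleared 0 line(s) (total 1); column heights now [0 0 0 0 4 5 2], max=5

Answer: .......
.......
.......
.......
.....#.
....##.
....#..
....###
.....##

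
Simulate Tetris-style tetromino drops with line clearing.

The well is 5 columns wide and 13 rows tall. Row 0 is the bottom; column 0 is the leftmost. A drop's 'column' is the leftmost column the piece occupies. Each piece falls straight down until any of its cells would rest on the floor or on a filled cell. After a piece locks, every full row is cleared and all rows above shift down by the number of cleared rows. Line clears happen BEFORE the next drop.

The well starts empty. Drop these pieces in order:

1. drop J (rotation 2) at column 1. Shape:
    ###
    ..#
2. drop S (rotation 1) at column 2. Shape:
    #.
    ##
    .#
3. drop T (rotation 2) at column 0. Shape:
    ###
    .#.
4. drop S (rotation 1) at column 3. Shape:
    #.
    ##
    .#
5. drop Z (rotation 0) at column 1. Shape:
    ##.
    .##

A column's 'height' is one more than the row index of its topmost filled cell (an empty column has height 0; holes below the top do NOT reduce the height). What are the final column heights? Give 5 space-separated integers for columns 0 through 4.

Drop 1: J rot2 at col 1 lands with bottom-row=0; cleared 0 line(s) (total 0); column heights now [0 2 2 2 0], max=2
Drop 2: S rot1 at col 2 lands with bottom-row=2; cleared 0 line(s) (total 0); column heights now [0 2 5 4 0], max=5
Drop 3: T rot2 at col 0 lands with bottom-row=4; cleared 0 line(s) (total 0); column heights now [6 6 6 4 0], max=6
Drop 4: S rot1 at col 3 lands with bottom-row=3; cleared 0 line(s) (total 0); column heights now [6 6 6 6 5], max=6
Drop 5: Z rot0 at col 1 lands with bottom-row=6; cleared 0 line(s) (total 0); column heights now [6 8 8 7 5], max=8

Answer: 6 8 8 7 5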